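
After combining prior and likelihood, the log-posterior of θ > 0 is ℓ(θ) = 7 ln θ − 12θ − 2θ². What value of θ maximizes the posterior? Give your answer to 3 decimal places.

ℓ'(θ) = 7/θ − 12 − 4θ. Setting this to zero and multiplying by θ: 4θ² + 12θ − 7 = 0.
θ = (−12 + √(12² + 4·4·7)) / (2·4) = (−12 + √256) / 8 = (−12 + 16)/8 = 1/2.
ℓ''(θ) = −7/θ² − 4 < 0, confirming a maximum.

θ̂_MAP = 0.500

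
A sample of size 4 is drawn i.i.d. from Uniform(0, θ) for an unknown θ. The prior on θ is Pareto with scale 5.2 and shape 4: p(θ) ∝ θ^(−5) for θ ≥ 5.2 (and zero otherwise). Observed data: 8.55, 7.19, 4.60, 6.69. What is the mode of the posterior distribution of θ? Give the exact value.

The Uniform(0, θ) likelihood is θ^(−n) for θ ≥ max(xᵢ), zero otherwise. Here max(xᵢ) = 8.55.
Posterior ∝ θ^(−5) · θ^(−4) = θ^(−9) on θ ≥ max(5.2, 8.55) = 8.55.
This density is strictly decreasing in θ, so the posterior mode lies at the lower boundary of the support.

θ̂_MAP = 8.55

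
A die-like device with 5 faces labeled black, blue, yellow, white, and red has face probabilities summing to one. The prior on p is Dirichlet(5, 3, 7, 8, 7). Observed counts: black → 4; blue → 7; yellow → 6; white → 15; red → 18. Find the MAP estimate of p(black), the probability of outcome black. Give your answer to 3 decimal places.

MAP estimate of p(black) = 0.107

The posterior is Dirichlet(αᵢ + nᵢ) = Dirichlet(9, 10, 13, 23, 25).
For a Dirichlet(a₁,…,a_K) with all aᵢ > 1, the mode has j-th component (aⱼ − 1)/(Σaᵢ − K).
Here Σaᵢ = 80 and K = 5, so p(black) = (9 − 1)/(80 − 5) = 8/75 ≈ 0.107.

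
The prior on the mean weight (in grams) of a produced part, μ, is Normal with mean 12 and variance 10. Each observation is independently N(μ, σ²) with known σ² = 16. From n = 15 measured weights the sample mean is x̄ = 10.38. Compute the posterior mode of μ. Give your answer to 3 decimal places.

n = 15, x̄ = 10.38.
For a Normal prior and Normal likelihood with known variance, the posterior is Normal; its mode equals its mean, the precision-weighted average.
Prior precision 1/σ₀² = 1/10 = 0.1; data precision n/σ² = 15/16 = 0.9375.
μ̂ = (0.1·12 + 0.9375·10.38) / (0.1 + 0.9375) = 10.93125/1.0375 = 1749/166 ≈ 10.536.

μ̂_MAP = 10.536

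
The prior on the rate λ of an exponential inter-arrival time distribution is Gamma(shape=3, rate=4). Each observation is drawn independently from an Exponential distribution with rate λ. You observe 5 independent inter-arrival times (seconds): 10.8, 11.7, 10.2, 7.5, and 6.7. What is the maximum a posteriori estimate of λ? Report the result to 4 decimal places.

λ̂_MAP = 0.1375

The Exponential(rate=λ) likelihood is ∝ λ^n e^(−λΣtᵢ). Here n = 5 and Σtᵢ = 10.8 + 11.7 + 10.2 + 7.5 + 6.7 = 46.9.
Posterior ∝ λ^2e^(−4λ) · λ^5e^(−46.9λ) = λ^7e^(−50.9λ), i.e. Gamma(8, 50.9).
Mode = (a−1)/b = 7/50.9 ≈ 0.1375.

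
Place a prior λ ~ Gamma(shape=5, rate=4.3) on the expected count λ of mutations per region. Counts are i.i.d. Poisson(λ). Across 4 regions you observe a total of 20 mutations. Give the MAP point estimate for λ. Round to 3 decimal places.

Σxᵢ = 20, n = 4.
Posterior ∝ λ^4e^(−4.3λ) · λ^20e^(−4λ) = λ^24e^(−8.3λ), i.e. Gamma(shape=25, rate=8.3).
The mode of a Gamma(a, b) with a ≥ 1 (shape–rate) is (a−1)/b = 24/8.3 ≈ 2.892.

λ̂_MAP = 2.892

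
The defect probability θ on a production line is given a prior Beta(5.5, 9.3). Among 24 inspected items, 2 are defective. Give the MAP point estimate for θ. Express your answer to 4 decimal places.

Prior: Beta(5.5, 9.3).
Data: 2 successes in 24 trials. The binomial likelihood contributes θ^2(1−θ)^22, so the posterior is Beta(5.5+2, 9.3+22) = Beta(7.5, 31.3).
For Beta(a, b) with a, b > 1 the mode is (a−1)/(a+b−2) = 6.5/36.8 ≈ 0.1766.

θ̂_MAP = 0.1766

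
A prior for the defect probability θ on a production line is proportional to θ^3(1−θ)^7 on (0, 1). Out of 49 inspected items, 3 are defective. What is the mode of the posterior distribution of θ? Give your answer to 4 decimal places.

The prior density ∝ θ^3(1−θ)^7 is the kernel of Beta(4, 8).
Data: 3 successes in 49 trials. The binomial likelihood contributes θ^3(1−θ)^46, so the posterior is Beta(4+3, 8+46) = Beta(7, 54).
For Beta(a, b) with a, b > 1 the mode is (a−1)/(a+b−2) = 6/59 ≈ 0.1017.

θ̂_MAP = 0.1017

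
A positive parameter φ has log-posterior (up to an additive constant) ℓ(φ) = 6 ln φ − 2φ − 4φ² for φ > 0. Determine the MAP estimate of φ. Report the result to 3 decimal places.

ℓ'(φ) = 6/φ − 2 − 8φ. Setting this to zero and multiplying by φ: 8φ² + 2φ − 6 = 0.
φ = (−2 + √(2² + 4·8·6)) / (2·8) = (−2 + √196) / 16 = (−2 + 14)/16 = 3/4.
ℓ''(φ) = −6/φ² − 8 < 0, confirming a maximum.

φ̂_MAP = 0.750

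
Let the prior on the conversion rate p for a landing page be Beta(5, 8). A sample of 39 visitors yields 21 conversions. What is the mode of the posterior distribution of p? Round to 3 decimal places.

Prior: Beta(5, 8).
Data: 21 successes in 39 trials. The binomial likelihood contributes p^21(1−p)^18, so the posterior is Beta(5+21, 8+18) = Beta(26, 26).
For Beta(a, b) with a, b > 1 the mode is (a−1)/(a+b−2) = 25/50 ≈ 0.500.

p̂_MAP = 0.500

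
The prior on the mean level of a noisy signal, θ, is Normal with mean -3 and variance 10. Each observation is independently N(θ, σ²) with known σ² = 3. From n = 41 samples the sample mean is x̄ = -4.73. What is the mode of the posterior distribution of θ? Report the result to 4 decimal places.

n = 41, x̄ = -4.73.
For a Normal prior and Normal likelihood with known variance, the posterior is Normal; its mode equals its mean, the precision-weighted average.
Prior precision 1/σ₀² = 1/10 = 0.1; data precision n/σ² = 41/3.
θ̂ = (0.1·(-3) + (41/3)·(-4.73)) / (0.1 + 41/3) = (-19483/300)/(413/30) = -19483/4130 ≈ -4.7174.

θ̂_MAP = -4.7174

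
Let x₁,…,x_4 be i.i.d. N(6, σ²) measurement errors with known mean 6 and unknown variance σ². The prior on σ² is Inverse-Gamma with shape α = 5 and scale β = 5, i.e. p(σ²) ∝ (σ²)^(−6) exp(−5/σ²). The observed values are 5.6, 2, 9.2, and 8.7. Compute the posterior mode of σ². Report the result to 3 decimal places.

σ̂²_MAP = 2.731

Sum of squared deviations about the known mean: SS = (5.6−6)² + (2−6)² + (9.2−6)² + (8.7−6)² = 33.69.
The Normal likelihood contributes (σ²)^(−n/2) exp(−SS/(2σ²)), so the posterior is Inverse-Gamma(α + n/2, β + SS/2) = Inverse-Gamma(7, 21.845).
The mode of Inverse-Gamma(a, b) is b/(a+1) = 21.845/8 ≈ 2.731.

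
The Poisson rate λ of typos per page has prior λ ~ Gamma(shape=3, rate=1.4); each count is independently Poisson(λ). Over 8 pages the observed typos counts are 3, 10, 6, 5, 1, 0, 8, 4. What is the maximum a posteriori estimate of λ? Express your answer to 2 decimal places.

λ̂_MAP = 4.15

Σxᵢ = 3+10+6+5+1+0+8+4 = 37, with n = 8.
Posterior ∝ λ^2e^(−1.4λ) · λ^37e^(−8λ) = λ^39e^(−9.4λ), i.e. Gamma(shape=40, rate=9.4).
The mode of a Gamma(a, b) with a ≥ 1 (shape–rate) is (a−1)/b = 39/9.4 ≈ 4.15.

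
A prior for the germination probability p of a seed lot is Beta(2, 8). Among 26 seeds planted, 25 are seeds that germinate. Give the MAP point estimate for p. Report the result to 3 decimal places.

p̂_MAP = 0.765

Prior: Beta(2, 8).
Data: 25 successes in 26 trials. The binomial likelihood contributes p^25(1−p)^1, so the posterior is Beta(2+25, 8+1) = Beta(27, 9).
For Beta(a, b) with a, b > 1 the mode is (a−1)/(a+b−2) = 26/34 ≈ 0.765.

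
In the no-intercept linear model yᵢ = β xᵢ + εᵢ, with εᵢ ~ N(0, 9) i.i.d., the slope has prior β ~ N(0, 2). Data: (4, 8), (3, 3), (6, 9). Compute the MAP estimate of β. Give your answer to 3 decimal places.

β̂_MAP = 1.450

log p(β | y) = −Σ(yᵢ − βxᵢ)²/(2·9) − β²/(2·2) + const.
Setting the derivative to zero: Σxᵢ(yᵢ − βxᵢ)/9 − β/2 = 0, so β = Σxᵢyᵢ / (Σxᵢ² + σ²/τ²).
Σxᵢyᵢ = 4·8 + 3·3 + 6·9 = 95; Σxᵢ² = 61; σ²/τ² = 4.5.
β̂_MAP = 95 / (61 + 4.5) = 95/65.5 ≈ 1.450.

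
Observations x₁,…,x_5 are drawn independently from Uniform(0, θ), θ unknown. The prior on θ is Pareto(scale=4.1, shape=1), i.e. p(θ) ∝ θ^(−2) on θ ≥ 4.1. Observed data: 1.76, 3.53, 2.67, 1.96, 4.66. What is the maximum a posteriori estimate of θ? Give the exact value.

θ̂_MAP = 4.66

The Uniform(0, θ) likelihood is θ^(−n) for θ ≥ max(xᵢ), zero otherwise. Here max(xᵢ) = 4.66.
Posterior ∝ θ^(−2) · θ^(−5) = θ^(−7) on θ ≥ max(4.1, 4.66) = 4.66.
This density is strictly decreasing in θ, so the posterior mode lies at the lower boundary of the support.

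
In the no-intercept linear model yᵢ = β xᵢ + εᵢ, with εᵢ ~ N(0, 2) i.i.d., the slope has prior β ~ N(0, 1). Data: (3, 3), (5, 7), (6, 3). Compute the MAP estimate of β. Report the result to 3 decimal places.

log p(β | y) = −Σ(yᵢ − βxᵢ)²/(2·2) − β²/(2·1) + const.
Setting the derivative to zero: Σxᵢ(yᵢ − βxᵢ)/2 − β/1 = 0, so β = Σxᵢyᵢ / (Σxᵢ² + σ²/τ²).
Σxᵢyᵢ = 3·3 + 5·7 + 6·3 = 62; Σxᵢ² = 70; σ²/τ² = 2.
β̂_MAP = 62 / (70 + 2) = 62/72 ≈ 0.861.

β̂_MAP = 0.861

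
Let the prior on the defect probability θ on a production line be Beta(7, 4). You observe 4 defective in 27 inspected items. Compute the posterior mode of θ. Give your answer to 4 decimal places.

Prior: Beta(7, 4).
Data: 4 successes in 27 trials. The binomial likelihood contributes θ^4(1−θ)^23, so the posterior is Beta(7+4, 4+23) = Beta(11, 27).
For Beta(a, b) with a, b > 1 the mode is (a−1)/(a+b−2) = 10/36 ≈ 0.2778.

θ̂_MAP = 0.2778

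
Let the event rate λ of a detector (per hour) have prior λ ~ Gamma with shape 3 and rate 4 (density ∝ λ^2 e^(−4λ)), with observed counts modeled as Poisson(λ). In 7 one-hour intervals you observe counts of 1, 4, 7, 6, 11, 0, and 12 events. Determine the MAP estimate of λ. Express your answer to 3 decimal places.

Σxᵢ = 1+4+7+6+11+0+12 = 41, with n = 7.
Posterior ∝ λ^2e^(−4λ) · λ^41e^(−7λ) = λ^43e^(−11λ), i.e. Gamma(shape=44, rate=11).
The mode of a Gamma(a, b) with a ≥ 1 (shape–rate) is (a−1)/b = 43/11 ≈ 3.909.

λ̂_MAP = 3.909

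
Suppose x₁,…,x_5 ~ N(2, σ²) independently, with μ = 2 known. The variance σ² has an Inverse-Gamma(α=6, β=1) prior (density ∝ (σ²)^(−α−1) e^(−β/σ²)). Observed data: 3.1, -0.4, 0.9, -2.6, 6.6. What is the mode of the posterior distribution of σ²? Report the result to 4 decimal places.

Sum of squared deviations about the known mean: SS = (3.1−2)² + (-0.4−2)² + (0.9−2)² + (-2.6−2)² + (6.6−2)² = 50.5.
The Normal likelihood contributes (σ²)^(−n/2) exp(−SS/(2σ²)), so the posterior is Inverse-Gamma(α + n/2, β + SS/2) = Inverse-Gamma(8.5, 26.25).
The mode of Inverse-Gamma(a, b) is b/(a+1) = 26.25/9.5 ≈ 2.7632.

σ̂²_MAP = 2.7632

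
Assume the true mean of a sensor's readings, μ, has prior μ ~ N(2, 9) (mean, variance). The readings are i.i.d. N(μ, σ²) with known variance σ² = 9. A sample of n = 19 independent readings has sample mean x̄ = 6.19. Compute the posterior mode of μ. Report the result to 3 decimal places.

n = 19, x̄ = 6.19.
For a Normal prior and Normal likelihood with known variance, the posterior is Normal; its mode equals its mean, the precision-weighted average.
Prior precision 1/σ₀² = 1/9; data precision n/σ² = 19/9.
μ̂ = ((1/9)·2 + (19/9)·6.19) / (1/9 + 19/9) = 13.29/(20/9) = 5.9805 ≈ 5.981.

μ̂_MAP = 5.981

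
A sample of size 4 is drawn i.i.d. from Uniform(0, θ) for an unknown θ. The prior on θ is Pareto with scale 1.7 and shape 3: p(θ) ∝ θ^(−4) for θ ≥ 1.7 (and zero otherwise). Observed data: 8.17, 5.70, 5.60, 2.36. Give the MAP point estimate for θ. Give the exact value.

The Uniform(0, θ) likelihood is θ^(−n) for θ ≥ max(xᵢ), zero otherwise. Here max(xᵢ) = 8.17.
Posterior ∝ θ^(−4) · θ^(−4) = θ^(−8) on θ ≥ max(1.7, 8.17) = 8.17.
This density is strictly decreasing in θ, so the posterior mode lies at the lower boundary of the support.

θ̂_MAP = 8.17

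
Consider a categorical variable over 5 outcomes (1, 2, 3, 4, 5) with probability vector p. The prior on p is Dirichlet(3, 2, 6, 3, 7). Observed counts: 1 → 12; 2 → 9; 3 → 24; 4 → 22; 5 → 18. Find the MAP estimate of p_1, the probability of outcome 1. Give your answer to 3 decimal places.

The posterior is Dirichlet(αᵢ + nᵢ) = Dirichlet(15, 11, 30, 25, 25).
For a Dirichlet(a₁,…,a_K) with all aᵢ > 1, the mode has j-th component (aⱼ − 1)/(Σaᵢ − K).
Here Σaᵢ = 106 and K = 5, so p_1 = (15 − 1)/(106 − 5) = 14/101 ≈ 0.139.

MAP estimate: 0.139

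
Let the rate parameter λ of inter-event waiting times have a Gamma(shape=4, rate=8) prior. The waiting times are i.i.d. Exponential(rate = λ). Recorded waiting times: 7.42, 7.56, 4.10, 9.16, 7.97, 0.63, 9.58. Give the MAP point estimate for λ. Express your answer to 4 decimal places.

The Exponential(rate=λ) likelihood is ∝ λ^n e^(−λΣtᵢ). Here n = 7 and Σtᵢ = 7.42 + 7.56 + 4.10 + 9.16 + 7.97 + 0.63 + 9.58 = 46.42.
Posterior ∝ λ^3e^(−8λ) · λ^7e^(−46.42λ) = λ^10e^(−54.42λ), i.e. Gamma(11, 54.42).
Mode = (a−1)/b = 10/54.42 ≈ 0.1838.

λ̂_MAP = 0.1838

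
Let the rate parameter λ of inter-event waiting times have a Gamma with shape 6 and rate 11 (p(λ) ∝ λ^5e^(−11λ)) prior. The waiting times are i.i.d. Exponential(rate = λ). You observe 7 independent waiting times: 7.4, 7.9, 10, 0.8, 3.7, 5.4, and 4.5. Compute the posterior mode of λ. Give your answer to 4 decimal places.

The Exponential(rate=λ) likelihood is ∝ λ^n e^(−λΣtᵢ). Here n = 7 and Σtᵢ = 7.4 + 7.9 + 10 + 0.8 + 3.7 + 5.4 + 4.5 = 39.7.
Posterior ∝ λ^5e^(−11λ) · λ^7e^(−39.7λ) = λ^12e^(−50.7λ), i.e. Gamma(13, 50.7).
Mode = (a−1)/b = 12/50.7 ≈ 0.2367.

λ̂_MAP = 0.2367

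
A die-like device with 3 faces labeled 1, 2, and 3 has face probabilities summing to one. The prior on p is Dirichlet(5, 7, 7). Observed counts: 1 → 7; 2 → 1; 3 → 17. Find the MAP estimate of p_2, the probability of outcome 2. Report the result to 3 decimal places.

The posterior is Dirichlet(αᵢ + nᵢ) = Dirichlet(12, 8, 24).
For a Dirichlet(a₁,…,a_K) with all aᵢ > 1, the mode has j-th component (aⱼ − 1)/(Σaᵢ − K).
Here Σaᵢ = 44 and K = 3, so p_2 = (8 − 1)/(44 − 3) = 7/41 ≈ 0.171.

MAP estimate: 0.171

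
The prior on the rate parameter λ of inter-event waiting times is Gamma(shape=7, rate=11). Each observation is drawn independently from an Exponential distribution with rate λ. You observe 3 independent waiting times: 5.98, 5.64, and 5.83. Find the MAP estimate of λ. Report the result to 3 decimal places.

λ̂_MAP = 0.316

The Exponential(rate=λ) likelihood is ∝ λ^n e^(−λΣtᵢ). Here n = 3 and Σtᵢ = 5.98 + 5.64 + 5.83 = 17.45.
Posterior ∝ λ^6e^(−11λ) · λ^3e^(−17.45λ) = λ^9e^(−28.45λ), i.e. Gamma(10, 28.45).
Mode = (a−1)/b = 9/28.45 ≈ 0.316.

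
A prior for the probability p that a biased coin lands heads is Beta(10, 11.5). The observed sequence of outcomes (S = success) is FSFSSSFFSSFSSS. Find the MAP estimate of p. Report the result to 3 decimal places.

Prior: Beta(10, 11.5).
Data: 9 successes in 14 trials (from the sequence). The binomial likelihood contributes p^9(1−p)^5, so the posterior is Beta(10+9, 11.5+5) = Beta(19, 16.5).
For Beta(a, b) with a, b > 1 the mode is (a−1)/(a+b−2) = 18/33.5 ≈ 0.537.

p̂_MAP = 0.537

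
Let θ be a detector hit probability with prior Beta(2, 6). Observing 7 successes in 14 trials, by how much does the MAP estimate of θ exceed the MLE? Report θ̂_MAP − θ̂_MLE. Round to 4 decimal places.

MAP − MLE = -0.1000

Posterior is Beta(9, 13); MAP = (9−1)/(22−2) = 8/20 ≈ 0.40000.
MLE ignores the prior: θ̂_MLE = k/n = 7/14 ≈ 0.50000.
Difference = 8/20 − 7/14 = -1/10 ≈ -0.1000.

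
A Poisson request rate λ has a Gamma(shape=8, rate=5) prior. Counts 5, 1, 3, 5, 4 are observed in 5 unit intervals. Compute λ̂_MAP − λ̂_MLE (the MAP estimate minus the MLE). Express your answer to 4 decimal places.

Σxᵢ = 18. Posterior is Gamma(26, 10); MAP = (26−1)/10 = 25/10 ≈ 2.50000.
MLE = x̄ = 18/5 ≈ 3.60000.
Difference = 25/10 − 18/5 = -11/10 ≈ -1.1000.

MAP − MLE = -1.1000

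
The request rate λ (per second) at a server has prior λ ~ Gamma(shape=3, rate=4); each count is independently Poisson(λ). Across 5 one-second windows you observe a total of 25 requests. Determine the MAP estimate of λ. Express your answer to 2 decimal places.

λ̂_MAP = 3.00

Σxᵢ = 25, n = 5.
Posterior ∝ λ^2e^(−4λ) · λ^25e^(−5λ) = λ^27e^(−9λ), i.e. Gamma(shape=28, rate=9).
The mode of a Gamma(a, b) with a ≥ 1 (shape–rate) is (a−1)/b = 27/9 ≈ 3.00.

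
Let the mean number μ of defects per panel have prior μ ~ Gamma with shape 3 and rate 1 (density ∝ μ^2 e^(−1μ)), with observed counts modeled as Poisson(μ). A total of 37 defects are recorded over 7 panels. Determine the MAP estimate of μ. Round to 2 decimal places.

μ̂_MAP = 4.88

Σxᵢ = 37, n = 7.
Posterior ∝ μ^2e^(−1μ) · μ^37e^(−7μ) = μ^39e^(−8μ), i.e. Gamma(shape=40, rate=8).
The mode of a Gamma(a, b) with a ≥ 1 (shape–rate) is (a−1)/b = 39/8 ≈ 4.88.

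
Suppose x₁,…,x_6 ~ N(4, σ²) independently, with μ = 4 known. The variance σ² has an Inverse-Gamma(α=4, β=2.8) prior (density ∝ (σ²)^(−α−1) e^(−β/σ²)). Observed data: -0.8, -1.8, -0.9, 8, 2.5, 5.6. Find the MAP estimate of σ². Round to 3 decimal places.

Sum of squared deviations about the known mean: SS = (-0.8−4)² + (-1.8−4)² + (-0.9−4)² + (8−4)² + (2.5−4)² + (5.6−4)² = 101.5.
The Normal likelihood contributes (σ²)^(−n/2) exp(−SS/(2σ²)), so the posterior is Inverse-Gamma(α + n/2, β + SS/2) = Inverse-Gamma(7, 53.55).
The mode of Inverse-Gamma(a, b) is b/(a+1) = 53.55/8 ≈ 6.694.

σ̂²_MAP = 6.694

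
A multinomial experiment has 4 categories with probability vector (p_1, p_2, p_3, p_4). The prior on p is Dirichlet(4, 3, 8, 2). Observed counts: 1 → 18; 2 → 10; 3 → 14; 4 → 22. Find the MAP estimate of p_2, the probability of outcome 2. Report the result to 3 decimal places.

MAP estimate: 0.156

The posterior is Dirichlet(αᵢ + nᵢ) = Dirichlet(22, 13, 22, 24).
For a Dirichlet(a₁,…,a_K) with all aᵢ > 1, the mode has j-th component (aⱼ − 1)/(Σaᵢ − K).
Here Σaᵢ = 81 and K = 4, so p_2 = (13 − 1)/(81 − 4) = 12/77 ≈ 0.156.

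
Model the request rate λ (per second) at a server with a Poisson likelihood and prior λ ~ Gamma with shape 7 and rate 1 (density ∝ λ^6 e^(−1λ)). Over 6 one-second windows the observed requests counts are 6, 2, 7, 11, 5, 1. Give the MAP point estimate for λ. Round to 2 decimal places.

λ̂_MAP = 5.43

Σxᵢ = 6+2+7+11+5+1 = 32, with n = 6.
Posterior ∝ λ^6e^(−1λ) · λ^32e^(−6λ) = λ^38e^(−7λ), i.e. Gamma(shape=39, rate=7).
The mode of a Gamma(a, b) with a ≥ 1 (shape–rate) is (a−1)/b = 38/7 ≈ 5.43.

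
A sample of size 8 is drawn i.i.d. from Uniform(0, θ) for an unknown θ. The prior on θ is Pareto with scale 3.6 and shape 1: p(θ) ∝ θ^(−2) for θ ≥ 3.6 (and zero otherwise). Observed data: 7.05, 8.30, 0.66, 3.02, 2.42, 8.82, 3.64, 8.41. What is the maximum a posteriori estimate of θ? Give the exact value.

The Uniform(0, θ) likelihood is θ^(−n) for θ ≥ max(xᵢ), zero otherwise. Here max(xᵢ) = 8.82.
Posterior ∝ θ^(−2) · θ^(−8) = θ^(−10) on θ ≥ max(3.6, 8.82) = 8.82.
This density is strictly decreasing in θ, so the posterior mode lies at the lower boundary of the support.

θ̂_MAP = 8.82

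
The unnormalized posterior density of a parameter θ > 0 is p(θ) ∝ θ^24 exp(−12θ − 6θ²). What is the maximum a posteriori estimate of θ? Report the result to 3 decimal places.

ℓ'(θ) = 24/θ − 12 − 12θ. Setting this to zero and multiplying by θ: 12θ² + 12θ − 24 = 0.
θ = (−12 + √(12² + 4·12·24)) / (2·12) = (−12 + √1296) / 24 = (−12 + 36)/24 = 1.
ℓ''(θ) = −24/θ² − 12 < 0, confirming a maximum.

θ̂_MAP = 1.000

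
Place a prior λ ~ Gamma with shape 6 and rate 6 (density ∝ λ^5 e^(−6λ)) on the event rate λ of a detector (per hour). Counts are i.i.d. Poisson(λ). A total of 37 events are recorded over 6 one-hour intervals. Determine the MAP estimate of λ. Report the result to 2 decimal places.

Σxᵢ = 37, n = 6.
Posterior ∝ λ^5e^(−6λ) · λ^37e^(−6λ) = λ^42e^(−12λ), i.e. Gamma(shape=43, rate=12).
The mode of a Gamma(a, b) with a ≥ 1 (shape–rate) is (a−1)/b = 42/12 ≈ 3.50.

λ̂_MAP = 3.50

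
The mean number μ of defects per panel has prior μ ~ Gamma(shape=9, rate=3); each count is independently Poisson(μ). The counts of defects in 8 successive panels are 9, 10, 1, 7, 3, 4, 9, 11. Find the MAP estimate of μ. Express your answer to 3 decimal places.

μ̂_MAP = 5.636

Σxᵢ = 9+10+1+7+3+4+9+11 = 54, with n = 8.
Posterior ∝ μ^8e^(−3μ) · μ^54e^(−8μ) = μ^62e^(−11μ), i.e. Gamma(shape=63, rate=11).
The mode of a Gamma(a, b) with a ≥ 1 (shape–rate) is (a−1)/b = 62/11 ≈ 5.636.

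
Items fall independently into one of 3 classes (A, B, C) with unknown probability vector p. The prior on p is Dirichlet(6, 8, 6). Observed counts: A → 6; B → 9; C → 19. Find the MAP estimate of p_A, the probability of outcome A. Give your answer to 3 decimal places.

The posterior is Dirichlet(αᵢ + nᵢ) = Dirichlet(12, 17, 25).
For a Dirichlet(a₁,…,a_K) with all aᵢ > 1, the mode has j-th component (aⱼ − 1)/(Σaᵢ − K).
Here Σaᵢ = 54 and K = 3, so p_A = (12 − 1)/(54 − 3) = 11/51 ≈ 0.216.

MAP estimate of p_A = 0.216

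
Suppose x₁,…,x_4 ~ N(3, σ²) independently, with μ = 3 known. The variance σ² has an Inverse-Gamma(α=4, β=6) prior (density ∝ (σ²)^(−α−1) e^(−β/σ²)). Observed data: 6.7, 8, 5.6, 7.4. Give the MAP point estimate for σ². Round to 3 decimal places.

Sum of squared deviations about the known mean: SS = (6.7−3)² + (8−3)² + (5.6−3)² + (7.4−3)² = 64.81.
The Normal likelihood contributes (σ²)^(−n/2) exp(−SS/(2σ²)), so the posterior is Inverse-Gamma(α + n/2, β + SS/2) = Inverse-Gamma(6, 38.405).
The mode of Inverse-Gamma(a, b) is b/(a+1) = 38.405/7 ≈ 5.486.

σ̂²_MAP = 5.486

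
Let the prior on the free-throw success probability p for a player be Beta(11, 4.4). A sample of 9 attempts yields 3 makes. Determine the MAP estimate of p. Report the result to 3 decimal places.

Prior: Beta(11, 4.4).
Data: 3 successes in 9 trials. The binomial likelihood contributes p^3(1−p)^6, so the posterior is Beta(11+3, 4.4+6) = Beta(14, 10.4).
For Beta(a, b) with a, b > 1 the mode is (a−1)/(a+b−2) = 13/22.4 ≈ 0.580.

p̂_MAP = 0.580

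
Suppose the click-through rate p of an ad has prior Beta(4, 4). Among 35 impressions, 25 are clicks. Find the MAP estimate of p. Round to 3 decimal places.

p̂_MAP = 0.683

Prior: Beta(4, 4).
Data: 25 successes in 35 trials. The binomial likelihood contributes p^25(1−p)^10, so the posterior is Beta(4+25, 4+10) = Beta(29, 14).
For Beta(a, b) with a, b > 1 the mode is (a−1)/(a+b−2) = 28/41 ≈ 0.683.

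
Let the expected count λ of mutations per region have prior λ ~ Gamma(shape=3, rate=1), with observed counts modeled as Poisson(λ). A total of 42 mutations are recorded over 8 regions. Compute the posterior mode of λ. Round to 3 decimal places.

Σxᵢ = 42, n = 8.
Posterior ∝ λ^2e^(−1λ) · λ^42e^(−8λ) = λ^44e^(−9λ), i.e. Gamma(shape=45, rate=9).
The mode of a Gamma(a, b) with a ≥ 1 (shape–rate) is (a−1)/b = 44/9 ≈ 4.889.

λ̂_MAP = 4.889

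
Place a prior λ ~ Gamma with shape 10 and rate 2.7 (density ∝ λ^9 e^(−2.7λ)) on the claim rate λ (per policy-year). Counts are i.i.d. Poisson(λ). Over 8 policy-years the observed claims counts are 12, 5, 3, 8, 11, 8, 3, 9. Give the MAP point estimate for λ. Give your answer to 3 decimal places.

Σxᵢ = 12+5+3+8+11+8+3+9 = 59, with n = 8.
Posterior ∝ λ^9e^(−2.7λ) · λ^59e^(−8λ) = λ^68e^(−10.7λ), i.e. Gamma(shape=69, rate=10.7).
The mode of a Gamma(a, b) with a ≥ 1 (shape–rate) is (a−1)/b = 68/10.7 ≈ 6.355.

λ̂_MAP = 6.355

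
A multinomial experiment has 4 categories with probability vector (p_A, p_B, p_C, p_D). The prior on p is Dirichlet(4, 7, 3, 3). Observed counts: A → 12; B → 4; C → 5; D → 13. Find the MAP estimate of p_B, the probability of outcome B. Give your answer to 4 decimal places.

The posterior is Dirichlet(αᵢ + nᵢ) = Dirichlet(16, 11, 8, 16).
For a Dirichlet(a₁,…,a_K) with all aᵢ > 1, the mode has j-th component (aⱼ − 1)/(Σaᵢ − K).
Here Σaᵢ = 51 and K = 4, so p_B = (11 − 1)/(51 − 4) = 10/47 ≈ 0.2128.

MAP estimate of p_B = 0.2128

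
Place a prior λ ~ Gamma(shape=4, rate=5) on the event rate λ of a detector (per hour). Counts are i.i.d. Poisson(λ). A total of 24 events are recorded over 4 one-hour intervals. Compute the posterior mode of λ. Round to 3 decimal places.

Σxᵢ = 24, n = 4.
Posterior ∝ λ^3e^(−5λ) · λ^24e^(−4λ) = λ^27e^(−9λ), i.e. Gamma(shape=28, rate=9).
The mode of a Gamma(a, b) with a ≥ 1 (shape–rate) is (a−1)/b = 27/9 ≈ 3.000.

λ̂_MAP = 3.000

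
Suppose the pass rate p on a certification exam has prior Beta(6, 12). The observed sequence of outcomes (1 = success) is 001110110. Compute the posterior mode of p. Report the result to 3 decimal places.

p̂_MAP = 0.400

Prior: Beta(6, 12).
Data: 5 successes in 9 trials (from the sequence). The binomial likelihood contributes p^5(1−p)^4, so the posterior is Beta(6+5, 12+4) = Beta(11, 16).
For Beta(a, b) with a, b > 1 the mode is (a−1)/(a+b−2) = 10/25 ≈ 0.400.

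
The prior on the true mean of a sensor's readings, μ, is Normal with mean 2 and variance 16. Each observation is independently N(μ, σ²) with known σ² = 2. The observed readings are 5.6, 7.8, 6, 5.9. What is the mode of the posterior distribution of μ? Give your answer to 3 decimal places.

n = 4; x̄ = (5.6 + 7.8 + 6 + 5.9)/4 = 25.3/4 = 6.325.
For a Normal prior and Normal likelihood with known variance, the posterior is Normal; its mode equals its mean, the precision-weighted average.
Prior precision 1/σ₀² = 1/16 = 0.0625; data precision n/σ² = 4/2 = 2.
μ̂ = (0.0625·2 + 2·6.325) / (0.0625 + 2) = 12.775/2.0625 = 1022/165 ≈ 6.194.

μ̂_MAP = 6.194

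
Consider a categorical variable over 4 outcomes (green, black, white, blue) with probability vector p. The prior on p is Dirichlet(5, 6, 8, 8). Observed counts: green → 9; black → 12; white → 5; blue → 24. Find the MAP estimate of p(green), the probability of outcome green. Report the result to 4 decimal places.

MAP estimate of p(green) = 0.1781

The posterior is Dirichlet(αᵢ + nᵢ) = Dirichlet(14, 18, 13, 32).
For a Dirichlet(a₁,…,a_K) with all aᵢ > 1, the mode has j-th component (aⱼ − 1)/(Σaᵢ − K).
Here Σaᵢ = 77 and K = 4, so p(green) = (14 − 1)/(77 − 4) = 13/73 ≈ 0.1781.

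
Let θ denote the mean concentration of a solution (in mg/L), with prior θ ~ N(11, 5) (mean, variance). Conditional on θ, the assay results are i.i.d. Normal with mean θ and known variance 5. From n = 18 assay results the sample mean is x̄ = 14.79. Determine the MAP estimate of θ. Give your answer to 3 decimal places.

θ̂_MAP = 14.591

n = 18, x̄ = 14.79.
For a Normal prior and Normal likelihood with known variance, the posterior is Normal; its mode equals its mean, the precision-weighted average.
Prior precision 1/σ₀² = 1/5 = 0.2; data precision n/σ² = 18/5 = 3.6.
θ̂ = (0.2·11 + 3.6·14.79) / (0.2 + 3.6) = 55.444/3.8 = 13861/950 ≈ 14.591.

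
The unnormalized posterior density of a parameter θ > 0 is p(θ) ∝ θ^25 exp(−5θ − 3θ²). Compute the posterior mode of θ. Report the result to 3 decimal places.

θ̂_MAP = 1.667

ℓ'(θ) = 25/θ − 5 − 6θ. Setting this to zero and multiplying by θ: 6θ² + 5θ − 25 = 0.
θ = (−5 + √(5² + 4·6·25)) / (2·6) = (−5 + √625) / 12 = (−5 + 25)/12 = 5/3.
ℓ''(θ) = −25/θ² − 6 < 0, confirming a maximum.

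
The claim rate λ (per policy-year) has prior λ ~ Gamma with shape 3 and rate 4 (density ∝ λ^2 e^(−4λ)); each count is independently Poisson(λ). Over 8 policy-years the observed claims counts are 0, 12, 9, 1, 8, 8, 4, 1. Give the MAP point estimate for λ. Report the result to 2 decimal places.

Σxᵢ = 0+12+9+1+8+8+4+1 = 43, with n = 8.
Posterior ∝ λ^2e^(−4λ) · λ^43e^(−8λ) = λ^45e^(−12λ), i.e. Gamma(shape=46, rate=12).
The mode of a Gamma(a, b) with a ≥ 1 (shape–rate) is (a−1)/b = 45/12 ≈ 3.75.

λ̂_MAP = 3.75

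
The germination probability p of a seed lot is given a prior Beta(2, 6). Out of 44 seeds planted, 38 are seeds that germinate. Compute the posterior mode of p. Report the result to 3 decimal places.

Prior: Beta(2, 6).
Data: 38 successes in 44 trials. The binomial likelihood contributes p^38(1−p)^6, so the posterior is Beta(2+38, 6+6) = Beta(40, 12).
For Beta(a, b) with a, b > 1 the mode is (a−1)/(a+b−2) = 39/50 ≈ 0.780.

p̂_MAP = 0.780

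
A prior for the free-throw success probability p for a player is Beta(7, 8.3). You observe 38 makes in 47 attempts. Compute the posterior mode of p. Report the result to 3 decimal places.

p̂_MAP = 0.730

Prior: Beta(7, 8.3).
Data: 38 successes in 47 trials. The binomial likelihood contributes p^38(1−p)^9, so the posterior is Beta(7+38, 8.3+9) = Beta(45, 17.3).
For Beta(a, b) with a, b > 1 the mode is (a−1)/(a+b−2) = 44/60.3 ≈ 0.730.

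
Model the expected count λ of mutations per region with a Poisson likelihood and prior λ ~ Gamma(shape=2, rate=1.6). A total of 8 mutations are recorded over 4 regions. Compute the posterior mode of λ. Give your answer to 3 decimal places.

λ̂_MAP = 1.607

Σxᵢ = 8, n = 4.
Posterior ∝ λe^(−1.6λ) · λ^8e^(−4λ) = λ^9e^(−5.6λ), i.e. Gamma(shape=10, rate=5.6).
The mode of a Gamma(a, b) with a ≥ 1 (shape–rate) is (a−1)/b = 9/5.6 ≈ 1.607.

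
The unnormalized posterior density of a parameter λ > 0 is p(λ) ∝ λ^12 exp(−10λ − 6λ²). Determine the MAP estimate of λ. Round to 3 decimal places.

ℓ'(λ) = 12/λ − 10 − 12λ. Setting this to zero and multiplying by λ: 12λ² + 10λ − 12 = 0.
λ = (−10 + √(10² + 4·12·12)) / (2·12) = (−10 + √676) / 24 = (−10 + 26)/24 = 2/3.
ℓ''(λ) = −12/λ² − 12 < 0, confirming a maximum.

λ̂_MAP = 0.667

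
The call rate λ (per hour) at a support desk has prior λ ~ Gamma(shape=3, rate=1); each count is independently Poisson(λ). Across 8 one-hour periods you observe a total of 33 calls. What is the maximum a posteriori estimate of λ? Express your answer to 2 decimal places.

λ̂_MAP = 3.89

Σxᵢ = 33, n = 8.
Posterior ∝ λ^2e^(−1λ) · λ^33e^(−8λ) = λ^35e^(−9λ), i.e. Gamma(shape=36, rate=9).
The mode of a Gamma(a, b) with a ≥ 1 (shape–rate) is (a−1)/b = 35/9 ≈ 3.89.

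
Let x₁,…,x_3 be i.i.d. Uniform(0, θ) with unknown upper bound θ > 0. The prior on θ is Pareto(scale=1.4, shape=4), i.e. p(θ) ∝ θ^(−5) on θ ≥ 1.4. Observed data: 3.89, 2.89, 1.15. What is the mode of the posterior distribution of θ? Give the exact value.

θ̂_MAP = 3.89

The Uniform(0, θ) likelihood is θ^(−n) for θ ≥ max(xᵢ), zero otherwise. Here max(xᵢ) = 3.89.
Posterior ∝ θ^(−5) · θ^(−3) = θ^(−8) on θ ≥ max(1.4, 3.89) = 3.89.
This density is strictly decreasing in θ, so the posterior mode lies at the lower boundary of the support.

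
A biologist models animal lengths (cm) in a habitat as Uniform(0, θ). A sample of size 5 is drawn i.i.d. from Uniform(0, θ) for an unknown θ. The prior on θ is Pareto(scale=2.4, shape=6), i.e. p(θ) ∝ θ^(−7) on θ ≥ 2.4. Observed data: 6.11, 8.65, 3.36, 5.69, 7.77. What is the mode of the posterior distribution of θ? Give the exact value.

θ̂_MAP = 8.65

The Uniform(0, θ) likelihood is θ^(−n) for θ ≥ max(xᵢ), zero otherwise. Here max(xᵢ) = 8.65.
Posterior ∝ θ^(−7) · θ^(−5) = θ^(−12) on θ ≥ max(2.4, 8.65) = 8.65.
This density is strictly decreasing in θ, so the posterior mode lies at the lower boundary of the support.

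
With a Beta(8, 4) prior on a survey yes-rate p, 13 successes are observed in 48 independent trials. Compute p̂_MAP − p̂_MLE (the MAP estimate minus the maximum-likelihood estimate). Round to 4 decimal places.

Posterior is Beta(21, 39); MAP = (21−1)/(60−2) = 20/58 ≈ 0.34483.
MLE ignores the prior: p̂_MLE = k/n = 13/48 ≈ 0.27083.
Difference = 20/58 − 13/48 = 103/1392 ≈ 0.0740.

MAP − MLE = 0.0740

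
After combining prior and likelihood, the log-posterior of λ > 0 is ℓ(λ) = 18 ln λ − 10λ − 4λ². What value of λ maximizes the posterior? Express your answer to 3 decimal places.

ℓ'(λ) = 18/λ − 10 − 8λ. Setting this to zero and multiplying by λ: 8λ² + 10λ − 18 = 0.
λ = (−10 + √(10² + 4·8·18)) / (2·8) = (−10 + √676) / 16 = (−10 + 26)/16 = 1.
ℓ''(λ) = −18/λ² − 8 < 0, confirming a maximum.

λ̂_MAP = 1.000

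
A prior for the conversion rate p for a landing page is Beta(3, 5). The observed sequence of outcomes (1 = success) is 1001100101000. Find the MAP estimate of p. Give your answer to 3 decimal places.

p̂_MAP = 0.368

Prior: Beta(3, 5).
Data: 5 successes in 13 trials (from the sequence). The binomial likelihood contributes p^5(1−p)^8, so the posterior is Beta(3+5, 5+8) = Beta(8, 13).
For Beta(a, b) with a, b > 1 the mode is (a−1)/(a+b−2) = 7/19 ≈ 0.368.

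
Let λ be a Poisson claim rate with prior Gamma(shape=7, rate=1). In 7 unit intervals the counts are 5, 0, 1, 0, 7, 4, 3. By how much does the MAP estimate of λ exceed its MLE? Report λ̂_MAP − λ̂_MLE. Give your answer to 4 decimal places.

MAP − MLE = 0.3929

Σxᵢ = 20. Posterior is Gamma(27, 8); MAP = (27−1)/8 = 26/8 ≈ 3.25000.
MLE = x̄ = 20/7 ≈ 2.85714.
Difference = 26/8 − 20/7 = 11/28 ≈ 0.3929.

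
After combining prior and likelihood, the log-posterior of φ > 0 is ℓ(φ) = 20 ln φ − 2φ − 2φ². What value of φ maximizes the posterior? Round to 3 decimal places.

φ̂_MAP = 2.000

ℓ'(φ) = 20/φ − 2 − 4φ. Setting this to zero and multiplying by φ: 4φ² + 2φ − 20 = 0.
φ = (−2 + √(2² + 4·4·20)) / (2·4) = (−2 + √324) / 8 = (−2 + 18)/8 = 2.
ℓ''(φ) = −20/φ² − 4 < 0, confirming a maximum.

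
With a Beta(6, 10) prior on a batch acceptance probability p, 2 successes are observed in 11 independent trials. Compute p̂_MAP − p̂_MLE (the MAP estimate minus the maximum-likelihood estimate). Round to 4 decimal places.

Posterior is Beta(8, 19); MAP = (8−1)/(27−2) = 7/25 ≈ 0.28000.
MLE ignores the prior: p̂_MLE = k/n = 2/11 ≈ 0.18182.
Difference = 7/25 − 2/11 = 27/275 ≈ 0.0982.

MAP − MLE = 0.0982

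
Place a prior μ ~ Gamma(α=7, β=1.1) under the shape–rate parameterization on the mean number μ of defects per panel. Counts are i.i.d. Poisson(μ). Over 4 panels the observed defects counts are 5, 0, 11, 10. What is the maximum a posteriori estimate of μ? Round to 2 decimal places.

Σxᵢ = 5+0+11+10 = 26, with n = 4.
Posterior ∝ μ^6e^(−1.1μ) · μ^26e^(−4μ) = μ^32e^(−5.1μ), i.e. Gamma(shape=33, rate=5.1).
The mode of a Gamma(a, b) with a ≥ 1 (shape–rate) is (a−1)/b = 32/5.1 ≈ 6.27.

μ̂_MAP = 6.27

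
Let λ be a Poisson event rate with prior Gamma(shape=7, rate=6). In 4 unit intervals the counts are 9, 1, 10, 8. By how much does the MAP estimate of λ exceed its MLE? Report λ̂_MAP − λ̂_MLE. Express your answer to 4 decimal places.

MAP − MLE = -3.6000

Σxᵢ = 28. Posterior is Gamma(35, 10); MAP = (35−1)/10 = 34/10 ≈ 3.40000.
MLE = x̄ = 28/4 ≈ 7.00000.
Difference = 34/10 − 28/4 = -18/5 ≈ -3.6000.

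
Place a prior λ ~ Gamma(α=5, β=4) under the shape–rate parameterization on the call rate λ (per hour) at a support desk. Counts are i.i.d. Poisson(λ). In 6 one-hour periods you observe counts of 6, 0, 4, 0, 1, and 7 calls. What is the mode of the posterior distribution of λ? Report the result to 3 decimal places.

Σxᵢ = 6+0+4+0+1+7 = 18, with n = 6.
Posterior ∝ λ^4e^(−4λ) · λ^18e^(−6λ) = λ^22e^(−10λ), i.e. Gamma(shape=23, rate=10).
The mode of a Gamma(a, b) with a ≥ 1 (shape–rate) is (a−1)/b = 22/10 ≈ 2.200.

λ̂_MAP = 2.200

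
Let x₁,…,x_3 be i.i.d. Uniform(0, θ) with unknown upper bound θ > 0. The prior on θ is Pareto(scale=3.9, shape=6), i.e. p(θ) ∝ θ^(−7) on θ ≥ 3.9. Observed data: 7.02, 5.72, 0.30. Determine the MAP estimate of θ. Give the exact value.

The Uniform(0, θ) likelihood is θ^(−n) for θ ≥ max(xᵢ), zero otherwise. Here max(xᵢ) = 7.02.
Posterior ∝ θ^(−7) · θ^(−3) = θ^(−10) on θ ≥ max(3.9, 7.02) = 7.02.
This density is strictly decreasing in θ, so the posterior mode lies at the lower boundary of the support.

θ̂_MAP = 7.02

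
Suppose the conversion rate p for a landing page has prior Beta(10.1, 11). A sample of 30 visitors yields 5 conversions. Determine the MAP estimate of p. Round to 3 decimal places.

Prior: Beta(10.1, 11).
Data: 5 successes in 30 trials. The binomial likelihood contributes p^5(1−p)^25, so the posterior is Beta(10.1+5, 11+25) = Beta(15.1, 36).
For Beta(a, b) with a, b > 1 the mode is (a−1)/(a+b−2) = 14.1/49.1 ≈ 0.287.

p̂_MAP = 0.287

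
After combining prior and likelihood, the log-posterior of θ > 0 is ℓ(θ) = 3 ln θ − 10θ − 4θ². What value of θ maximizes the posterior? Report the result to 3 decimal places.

θ̂_MAP = 0.250

ℓ'(θ) = 3/θ − 10 − 8θ. Setting this to zero and multiplying by θ: 8θ² + 10θ − 3 = 0.
θ = (−10 + √(10² + 4·8·3)) / (2·8) = (−10 + √196) / 16 = (−10 + 14)/16 = 1/4.
ℓ''(θ) = −3/θ² − 8 < 0, confirming a maximum.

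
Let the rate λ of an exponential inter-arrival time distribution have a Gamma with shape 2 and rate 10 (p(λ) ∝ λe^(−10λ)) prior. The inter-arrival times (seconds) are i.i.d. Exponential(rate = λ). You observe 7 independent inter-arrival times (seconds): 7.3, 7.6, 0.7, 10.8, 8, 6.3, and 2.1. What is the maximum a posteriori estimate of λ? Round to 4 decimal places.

The Exponential(rate=λ) likelihood is ∝ λ^n e^(−λΣtᵢ). Here n = 7 and Σtᵢ = 7.3 + 7.6 + 0.7 + 10.8 + 8 + 6.3 + 2.1 = 42.8.
Posterior ∝ λe^(−10λ) · λ^7e^(−42.8λ) = λ^8e^(−52.8λ), i.e. Gamma(9, 52.8).
Mode = (a−1)/b = 8/52.8 ≈ 0.1515.

λ̂_MAP = 0.1515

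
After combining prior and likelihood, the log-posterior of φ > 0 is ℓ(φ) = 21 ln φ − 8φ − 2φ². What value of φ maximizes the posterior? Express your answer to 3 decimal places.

φ̂_MAP = 1.500

ℓ'(φ) = 21/φ − 8 − 4φ. Setting this to zero and multiplying by φ: 4φ² + 8φ − 21 = 0.
φ = (−8 + √(8² + 4·4·21)) / (2·4) = (−8 + √400) / 8 = (−8 + 20)/8 = 3/2.
ℓ''(φ) = −21/φ² − 4 < 0, confirming a maximum.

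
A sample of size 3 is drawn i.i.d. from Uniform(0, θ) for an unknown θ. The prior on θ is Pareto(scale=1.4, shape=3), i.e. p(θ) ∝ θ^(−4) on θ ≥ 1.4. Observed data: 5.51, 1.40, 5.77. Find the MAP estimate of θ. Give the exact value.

The Uniform(0, θ) likelihood is θ^(−n) for θ ≥ max(xᵢ), zero otherwise. Here max(xᵢ) = 5.77.
Posterior ∝ θ^(−4) · θ^(−3) = θ^(−7) on θ ≥ max(1.4, 5.77) = 5.77.
This density is strictly decreasing in θ, so the posterior mode lies at the lower boundary of the support.

θ̂_MAP = 5.77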